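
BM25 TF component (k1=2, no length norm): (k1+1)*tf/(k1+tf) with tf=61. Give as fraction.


BM25 TF component = (k1+1)*tf / (k1+tf)
k1 = 2, tf = 61
Numerator = (2+1)*61 = 183
Denominator = 2 + 61 = 63
= 183/63 = 61/21

61/21


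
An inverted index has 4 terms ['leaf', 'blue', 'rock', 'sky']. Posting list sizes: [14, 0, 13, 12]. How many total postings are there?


Summing posting list sizes:
'leaf': 14 postings
'blue': 0 postings
'rock': 13 postings
'sky': 12 postings
Total = 14 + 0 + 13 + 12 = 39

39


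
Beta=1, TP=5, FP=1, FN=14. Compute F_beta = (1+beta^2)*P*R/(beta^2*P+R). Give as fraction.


P = TP/(TP+FP) = 5/6 = 5/6
R = TP/(TP+FN) = 5/19 = 5/19
beta^2 = 1^2 = 1
(1 + beta^2) = 2
Numerator = (1+beta^2)*P*R = 25/57
Denominator = beta^2*P + R = 5/6 + 5/19 = 125/114
F_beta = 2/5

2/5


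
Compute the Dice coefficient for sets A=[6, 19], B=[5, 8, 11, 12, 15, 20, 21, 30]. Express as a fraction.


A intersect B = []
|A intersect B| = 0
|A| = 2, |B| = 8
Dice = 2*0 / (2+8)
= 0 / 10 = 0

0


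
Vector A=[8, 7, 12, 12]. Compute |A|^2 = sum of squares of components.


|A|^2 = sum of squared components
A[0]^2 = 8^2 = 64
A[1]^2 = 7^2 = 49
A[2]^2 = 12^2 = 144
A[3]^2 = 12^2 = 144
Sum = 64 + 49 + 144 + 144 = 401

401


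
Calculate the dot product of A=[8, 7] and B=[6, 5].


Dot product = sum of element-wise products
A[0]*B[0] = 8*6 = 48
A[1]*B[1] = 7*5 = 35
Sum = 48 + 35 = 83

83


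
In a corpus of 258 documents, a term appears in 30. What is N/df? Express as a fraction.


IDF ratio = N / df
= 258 / 30
= 43/5

43/5


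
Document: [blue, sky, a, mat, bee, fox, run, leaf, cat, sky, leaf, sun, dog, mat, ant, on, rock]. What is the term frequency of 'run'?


Document has 17 words
Scanning for 'run':
Found at positions: [6]
Count = 1

1


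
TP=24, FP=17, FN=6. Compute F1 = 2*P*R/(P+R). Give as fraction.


F1 = 2 * P * R / (P + R)
P = TP/(TP+FP) = 24/41 = 24/41
R = TP/(TP+FN) = 24/30 = 4/5
2 * P * R = 2 * 24/41 * 4/5 = 192/205
P + R = 24/41 + 4/5 = 284/205
F1 = 192/205 / 284/205 = 48/71

48/71


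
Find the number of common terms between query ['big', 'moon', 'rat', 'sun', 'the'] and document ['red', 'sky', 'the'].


Query terms: ['big', 'moon', 'rat', 'sun', 'the']
Document terms: ['red', 'sky', 'the']
Common terms: ['the']
Overlap count = 1

1


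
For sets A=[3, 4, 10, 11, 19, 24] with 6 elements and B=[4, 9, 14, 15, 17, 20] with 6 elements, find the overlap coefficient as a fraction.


A intersect B = [4]
|A intersect B| = 1
min(|A|, |B|) = min(6, 6) = 6
Overlap = 1 / 6 = 1/6

1/6


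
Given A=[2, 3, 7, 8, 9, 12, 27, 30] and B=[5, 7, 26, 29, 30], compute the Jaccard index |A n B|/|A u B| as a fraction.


A intersect B = [7, 30]
|A intersect B| = 2
A union B = [2, 3, 5, 7, 8, 9, 12, 26, 27, 29, 30]
|A union B| = 11
Jaccard = 2/11 = 2/11

2/11


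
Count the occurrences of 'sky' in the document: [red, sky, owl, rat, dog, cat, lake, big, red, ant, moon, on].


Document has 12 words
Scanning for 'sky':
Found at positions: [1]
Count = 1

1


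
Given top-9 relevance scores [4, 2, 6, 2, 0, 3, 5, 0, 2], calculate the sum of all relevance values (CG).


Cumulative Gain = sum of relevance scores
Position 1: rel=4, running sum=4
Position 2: rel=2, running sum=6
Position 3: rel=6, running sum=12
Position 4: rel=2, running sum=14
Position 5: rel=0, running sum=14
Position 6: rel=3, running sum=17
Position 7: rel=5, running sum=22
Position 8: rel=0, running sum=22
Position 9: rel=2, running sum=24
CG = 24

24


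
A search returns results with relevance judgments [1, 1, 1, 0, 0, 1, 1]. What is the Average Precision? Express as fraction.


Computing P@k for each relevant position:
Position 1: relevant, P@1 = 1/1 = 1
Position 2: relevant, P@2 = 2/2 = 1
Position 3: relevant, P@3 = 3/3 = 1
Position 4: not relevant
Position 5: not relevant
Position 6: relevant, P@6 = 4/6 = 2/3
Position 7: relevant, P@7 = 5/7 = 5/7
Sum of P@k = 1 + 1 + 1 + 2/3 + 5/7 = 92/21
AP = 92/21 / 5 = 92/105

92/105


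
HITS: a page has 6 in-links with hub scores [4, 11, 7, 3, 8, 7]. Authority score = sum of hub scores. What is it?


Authority = sum of hub scores of in-linkers
In-link 1: hub score = 4
In-link 2: hub score = 11
In-link 3: hub score = 7
In-link 4: hub score = 3
In-link 5: hub score = 8
In-link 6: hub score = 7
Authority = 4 + 11 + 7 + 3 + 8 + 7 = 40

40


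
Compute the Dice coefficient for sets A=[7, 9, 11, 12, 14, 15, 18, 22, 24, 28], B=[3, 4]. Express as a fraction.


A intersect B = []
|A intersect B| = 0
|A| = 10, |B| = 2
Dice = 2*0 / (10+2)
= 0 / 12 = 0

0


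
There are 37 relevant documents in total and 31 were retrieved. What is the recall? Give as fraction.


Recall = retrieved_relevant / total_relevant
= 31 / 37
= 31 / (31 + 6)
= 31/37

31/37


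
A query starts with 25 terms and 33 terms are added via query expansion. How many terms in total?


Original terms: 25
Expansion terms: 33
Total = 25 + 33 = 58

58


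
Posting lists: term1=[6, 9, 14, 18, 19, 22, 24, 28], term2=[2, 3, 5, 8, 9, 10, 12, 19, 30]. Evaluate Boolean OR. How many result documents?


Boolean OR: find union of posting lists
term1 docs: [6, 9, 14, 18, 19, 22, 24, 28]
term2 docs: [2, 3, 5, 8, 9, 10, 12, 19, 30]
Union: [2, 3, 5, 6, 8, 9, 10, 12, 14, 18, 19, 22, 24, 28, 30]
|union| = 15

15


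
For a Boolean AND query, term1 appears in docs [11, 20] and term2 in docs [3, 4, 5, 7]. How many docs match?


Boolean AND: find intersection of posting lists
term1 docs: [11, 20]
term2 docs: [3, 4, 5, 7]
Intersection: []
|intersection| = 0

0


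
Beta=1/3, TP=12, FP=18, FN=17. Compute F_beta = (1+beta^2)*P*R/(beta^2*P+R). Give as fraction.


P = TP/(TP+FP) = 12/30 = 2/5
R = TP/(TP+FN) = 12/29 = 12/29
beta^2 = 1/3^2 = 1/9
(1 + beta^2) = 10/9
Numerator = (1+beta^2)*P*R = 16/87
Denominator = beta^2*P + R = 2/45 + 12/29 = 598/1305
F_beta = 120/299

120/299


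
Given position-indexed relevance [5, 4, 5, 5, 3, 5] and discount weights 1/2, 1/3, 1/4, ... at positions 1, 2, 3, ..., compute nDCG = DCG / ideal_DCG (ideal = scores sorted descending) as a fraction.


Position discount weights w_i = 1/(i+1) for i=1..6:
Weights = [1/2, 1/3, 1/4, 1/5, 1/6, 1/7]
Actual relevance: [5, 4, 5, 5, 3, 5]
DCG = 5/2 + 4/3 + 5/4 + 5/5 + 3/6 + 5/7 = 613/84
Ideal relevance (sorted desc): [5, 5, 5, 5, 4, 3]
Ideal DCG = 5/2 + 5/3 + 5/4 + 5/5 + 4/6 + 3/7 = 631/84
nDCG = DCG / ideal_DCG = 613/84 / 631/84 = 613/631

613/631


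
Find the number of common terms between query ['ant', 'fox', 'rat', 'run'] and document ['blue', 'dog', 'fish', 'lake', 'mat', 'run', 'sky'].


Query terms: ['ant', 'fox', 'rat', 'run']
Document terms: ['blue', 'dog', 'fish', 'lake', 'mat', 'run', 'sky']
Common terms: ['run']
Overlap count = 1

1


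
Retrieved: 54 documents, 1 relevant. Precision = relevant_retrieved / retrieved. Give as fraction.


Precision = relevant_retrieved / total_retrieved
= 1 / 54
= 1 / (1 + 53)
= 1/54

1/54


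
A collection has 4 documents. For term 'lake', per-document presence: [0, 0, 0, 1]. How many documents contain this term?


Checking each document for 'lake':
Doc 1: absent
Doc 2: absent
Doc 3: absent
Doc 4: present
df = sum of presences = 0 + 0 + 0 + 1 = 1

1


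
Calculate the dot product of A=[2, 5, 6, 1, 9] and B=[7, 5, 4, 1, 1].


Dot product = sum of element-wise products
A[0]*B[0] = 2*7 = 14
A[1]*B[1] = 5*5 = 25
A[2]*B[2] = 6*4 = 24
A[3]*B[3] = 1*1 = 1
A[4]*B[4] = 9*1 = 9
Sum = 14 + 25 + 24 + 1 + 9 = 73

73


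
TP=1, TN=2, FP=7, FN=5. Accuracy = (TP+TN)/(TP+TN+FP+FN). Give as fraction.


Accuracy = (TP + TN) / (TP + TN + FP + FN)
TP + TN = 1 + 2 = 3
Total = 1 + 2 + 7 + 5 = 15
Accuracy = 3 / 15 = 1/5

1/5


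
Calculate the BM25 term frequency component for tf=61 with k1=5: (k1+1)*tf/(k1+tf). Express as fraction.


BM25 TF component = (k1+1)*tf / (k1+tf)
k1 = 5, tf = 61
Numerator = (5+1)*61 = 366
Denominator = 5 + 61 = 66
= 366/66 = 61/11

61/11


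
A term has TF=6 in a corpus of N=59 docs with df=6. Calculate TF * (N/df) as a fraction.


TF * (N/df)
= 6 * (59/6)
= 6 * 59/6
= 59

59


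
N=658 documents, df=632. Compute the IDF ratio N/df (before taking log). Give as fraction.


IDF ratio = N / df
= 658 / 632
= 329/316

329/316


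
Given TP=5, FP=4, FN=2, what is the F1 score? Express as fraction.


F1 = 2 * P * R / (P + R)
P = TP/(TP+FP) = 5/9 = 5/9
R = TP/(TP+FN) = 5/7 = 5/7
2 * P * R = 2 * 5/9 * 5/7 = 50/63
P + R = 5/9 + 5/7 = 80/63
F1 = 50/63 / 80/63 = 5/8

5/8


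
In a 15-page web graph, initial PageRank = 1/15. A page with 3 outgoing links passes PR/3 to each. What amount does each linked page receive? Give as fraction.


Initial PR = 1/15 = 1/15
Outlinks = 3
Contribution per link = PR / outlinks
= 1/15 / 3
= 1/45

1/45


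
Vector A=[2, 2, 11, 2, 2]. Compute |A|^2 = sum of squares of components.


|A|^2 = sum of squared components
A[0]^2 = 2^2 = 4
A[1]^2 = 2^2 = 4
A[2]^2 = 11^2 = 121
A[3]^2 = 2^2 = 4
A[4]^2 = 2^2 = 4
Sum = 4 + 4 + 121 + 4 + 4 = 137

137


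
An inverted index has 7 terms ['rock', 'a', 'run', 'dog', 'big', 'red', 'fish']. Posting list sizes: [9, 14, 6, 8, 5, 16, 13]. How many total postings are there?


Summing posting list sizes:
'rock': 9 postings
'a': 14 postings
'run': 6 postings
'dog': 8 postings
'big': 5 postings
'red': 16 postings
'fish': 13 postings
Total = 9 + 14 + 6 + 8 + 5 + 16 + 13 = 71

71


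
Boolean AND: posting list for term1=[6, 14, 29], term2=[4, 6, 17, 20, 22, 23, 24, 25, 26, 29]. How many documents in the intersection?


Boolean AND: find intersection of posting lists
term1 docs: [6, 14, 29]
term2 docs: [4, 6, 17, 20, 22, 23, 24, 25, 26, 29]
Intersection: [6, 29]
|intersection| = 2

2


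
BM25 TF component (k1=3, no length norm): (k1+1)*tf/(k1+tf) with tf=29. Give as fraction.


BM25 TF component = (k1+1)*tf / (k1+tf)
k1 = 3, tf = 29
Numerator = (3+1)*29 = 116
Denominator = 3 + 29 = 32
= 116/32 = 29/8

29/8


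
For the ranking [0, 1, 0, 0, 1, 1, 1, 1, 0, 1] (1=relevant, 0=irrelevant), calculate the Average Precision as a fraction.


Computing P@k for each relevant position:
Position 1: not relevant
Position 2: relevant, P@2 = 1/2 = 1/2
Position 3: not relevant
Position 4: not relevant
Position 5: relevant, P@5 = 2/5 = 2/5
Position 6: relevant, P@6 = 3/6 = 1/2
Position 7: relevant, P@7 = 4/7 = 4/7
Position 8: relevant, P@8 = 5/8 = 5/8
Position 9: not relevant
Position 10: relevant, P@10 = 6/10 = 3/5
Sum of P@k = 1/2 + 2/5 + 1/2 + 4/7 + 5/8 + 3/5 = 179/56
AP = 179/56 / 6 = 179/336

179/336


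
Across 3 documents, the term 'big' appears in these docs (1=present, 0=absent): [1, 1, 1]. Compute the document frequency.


Checking each document for 'big':
Doc 1: present
Doc 2: present
Doc 3: present
df = sum of presences = 1 + 1 + 1 = 3

3


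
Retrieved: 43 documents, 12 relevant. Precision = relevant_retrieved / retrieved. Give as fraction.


Precision = relevant_retrieved / total_retrieved
= 12 / 43
= 12 / (12 + 31)
= 12/43

12/43


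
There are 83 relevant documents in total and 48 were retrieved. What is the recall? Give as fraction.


Recall = retrieved_relevant / total_relevant
= 48 / 83
= 48 / (48 + 35)
= 48/83

48/83


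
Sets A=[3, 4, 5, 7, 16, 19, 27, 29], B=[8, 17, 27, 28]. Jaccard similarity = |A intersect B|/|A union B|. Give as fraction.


A intersect B = [27]
|A intersect B| = 1
A union B = [3, 4, 5, 7, 8, 16, 17, 19, 27, 28, 29]
|A union B| = 11
Jaccard = 1/11 = 1/11

1/11


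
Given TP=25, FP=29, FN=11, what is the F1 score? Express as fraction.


F1 = 2 * P * R / (P + R)
P = TP/(TP+FP) = 25/54 = 25/54
R = TP/(TP+FN) = 25/36 = 25/36
2 * P * R = 2 * 25/54 * 25/36 = 625/972
P + R = 25/54 + 25/36 = 125/108
F1 = 625/972 / 125/108 = 5/9

5/9


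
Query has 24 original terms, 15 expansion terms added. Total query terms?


Original terms: 24
Expansion terms: 15
Total = 24 + 15 = 39

39


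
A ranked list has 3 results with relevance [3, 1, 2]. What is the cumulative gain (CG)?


Cumulative Gain = sum of relevance scores
Position 1: rel=3, running sum=3
Position 2: rel=1, running sum=4
Position 3: rel=2, running sum=6
CG = 6

6


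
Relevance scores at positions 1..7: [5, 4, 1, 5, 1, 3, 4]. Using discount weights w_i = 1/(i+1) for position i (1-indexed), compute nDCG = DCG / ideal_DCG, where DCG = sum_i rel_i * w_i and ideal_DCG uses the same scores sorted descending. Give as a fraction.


Position discount weights w_i = 1/(i+1) for i=1..7:
Weights = [1/2, 1/3, 1/4, 1/5, 1/6, 1/7, 1/8]
Actual relevance: [5, 4, 1, 5, 1, 3, 4]
DCG = 5/2 + 4/3 + 1/4 + 5/5 + 1/6 + 3/7 + 4/8 = 173/28
Ideal relevance (sorted desc): [5, 5, 4, 4, 3, 1, 1]
Ideal DCG = 5/2 + 5/3 + 4/4 + 4/5 + 3/6 + 1/7 + 1/8 = 5657/840
nDCG = DCG / ideal_DCG = 173/28 / 5657/840 = 5190/5657

5190/5657


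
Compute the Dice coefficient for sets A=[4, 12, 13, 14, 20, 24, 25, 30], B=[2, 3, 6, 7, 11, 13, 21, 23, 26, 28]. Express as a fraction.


A intersect B = [13]
|A intersect B| = 1
|A| = 8, |B| = 10
Dice = 2*1 / (8+10)
= 2 / 18 = 1/9

1/9


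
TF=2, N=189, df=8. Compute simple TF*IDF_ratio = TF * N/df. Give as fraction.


TF * (N/df)
= 2 * (189/8)
= 2 * 189/8
= 189/4

189/4


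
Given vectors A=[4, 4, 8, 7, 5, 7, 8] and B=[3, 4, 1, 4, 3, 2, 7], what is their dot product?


Dot product = sum of element-wise products
A[0]*B[0] = 4*3 = 12
A[1]*B[1] = 4*4 = 16
A[2]*B[2] = 8*1 = 8
A[3]*B[3] = 7*4 = 28
A[4]*B[4] = 5*3 = 15
A[5]*B[5] = 7*2 = 14
A[6]*B[6] = 8*7 = 56
Sum = 12 + 16 + 8 + 28 + 15 + 14 + 56 = 149

149


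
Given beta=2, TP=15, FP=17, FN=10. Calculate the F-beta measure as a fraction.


P = TP/(TP+FP) = 15/32 = 15/32
R = TP/(TP+FN) = 15/25 = 3/5
beta^2 = 2^2 = 4
(1 + beta^2) = 5
Numerator = (1+beta^2)*P*R = 45/32
Denominator = beta^2*P + R = 15/8 + 3/5 = 99/40
F_beta = 25/44

25/44


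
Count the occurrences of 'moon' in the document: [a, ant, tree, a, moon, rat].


Document has 6 words
Scanning for 'moon':
Found at positions: [4]
Count = 1

1


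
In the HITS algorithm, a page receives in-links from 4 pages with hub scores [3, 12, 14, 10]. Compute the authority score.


Authority = sum of hub scores of in-linkers
In-link 1: hub score = 3
In-link 2: hub score = 12
In-link 3: hub score = 14
In-link 4: hub score = 10
Authority = 3 + 12 + 14 + 10 = 39

39


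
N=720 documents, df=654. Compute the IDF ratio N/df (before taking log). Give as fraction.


IDF ratio = N / df
= 720 / 654
= 120/109

120/109


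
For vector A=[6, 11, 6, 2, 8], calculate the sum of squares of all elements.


|A|^2 = sum of squared components
A[0]^2 = 6^2 = 36
A[1]^2 = 11^2 = 121
A[2]^2 = 6^2 = 36
A[3]^2 = 2^2 = 4
A[4]^2 = 8^2 = 64
Sum = 36 + 121 + 36 + 4 + 64 = 261

261


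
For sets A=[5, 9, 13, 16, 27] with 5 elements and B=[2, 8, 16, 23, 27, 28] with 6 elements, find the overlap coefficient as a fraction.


A intersect B = [16, 27]
|A intersect B| = 2
min(|A|, |B|) = min(5, 6) = 5
Overlap = 2 / 5 = 2/5

2/5


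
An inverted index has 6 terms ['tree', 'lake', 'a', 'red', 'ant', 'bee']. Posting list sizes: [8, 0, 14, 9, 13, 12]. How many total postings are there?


Summing posting list sizes:
'tree': 8 postings
'lake': 0 postings
'a': 14 postings
'red': 9 postings
'ant': 13 postings
'bee': 12 postings
Total = 8 + 0 + 14 + 9 + 13 + 12 = 56

56


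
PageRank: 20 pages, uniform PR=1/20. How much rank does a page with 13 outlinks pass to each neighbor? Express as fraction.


Initial PR = 1/20 = 1/20
Outlinks = 13
Contribution per link = PR / outlinks
= 1/20 / 13
= 1/260

1/260


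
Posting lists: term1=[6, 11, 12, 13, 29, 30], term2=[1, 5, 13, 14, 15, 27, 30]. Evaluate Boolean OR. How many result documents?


Boolean OR: find union of posting lists
term1 docs: [6, 11, 12, 13, 29, 30]
term2 docs: [1, 5, 13, 14, 15, 27, 30]
Union: [1, 5, 6, 11, 12, 13, 14, 15, 27, 29, 30]
|union| = 11

11


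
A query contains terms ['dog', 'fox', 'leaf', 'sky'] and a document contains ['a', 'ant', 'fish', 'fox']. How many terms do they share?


Query terms: ['dog', 'fox', 'leaf', 'sky']
Document terms: ['a', 'ant', 'fish', 'fox']
Common terms: ['fox']
Overlap count = 1

1


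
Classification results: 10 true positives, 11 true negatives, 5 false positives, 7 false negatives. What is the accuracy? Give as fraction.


Accuracy = (TP + TN) / (TP + TN + FP + FN)
TP + TN = 10 + 11 = 21
Total = 10 + 11 + 5 + 7 = 33
Accuracy = 21 / 33 = 7/11

7/11


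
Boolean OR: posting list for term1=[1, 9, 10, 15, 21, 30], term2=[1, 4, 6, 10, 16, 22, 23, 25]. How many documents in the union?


Boolean OR: find union of posting lists
term1 docs: [1, 9, 10, 15, 21, 30]
term2 docs: [1, 4, 6, 10, 16, 22, 23, 25]
Union: [1, 4, 6, 9, 10, 15, 16, 21, 22, 23, 25, 30]
|union| = 12

12


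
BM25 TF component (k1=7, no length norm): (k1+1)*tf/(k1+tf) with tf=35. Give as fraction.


BM25 TF component = (k1+1)*tf / (k1+tf)
k1 = 7, tf = 35
Numerator = (7+1)*35 = 280
Denominator = 7 + 35 = 42
= 280/42 = 20/3

20/3


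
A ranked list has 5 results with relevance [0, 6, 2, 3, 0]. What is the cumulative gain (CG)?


Cumulative Gain = sum of relevance scores
Position 1: rel=0, running sum=0
Position 2: rel=6, running sum=6
Position 3: rel=2, running sum=8
Position 4: rel=3, running sum=11
Position 5: rel=0, running sum=11
CG = 11

11


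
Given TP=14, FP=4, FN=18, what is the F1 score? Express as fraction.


F1 = 2 * P * R / (P + R)
P = TP/(TP+FP) = 14/18 = 7/9
R = TP/(TP+FN) = 14/32 = 7/16
2 * P * R = 2 * 7/9 * 7/16 = 49/72
P + R = 7/9 + 7/16 = 175/144
F1 = 49/72 / 175/144 = 14/25

14/25


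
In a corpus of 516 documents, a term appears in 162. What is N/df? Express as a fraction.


IDF ratio = N / df
= 516 / 162
= 86/27

86/27


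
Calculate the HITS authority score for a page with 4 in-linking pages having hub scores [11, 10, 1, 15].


Authority = sum of hub scores of in-linkers
In-link 1: hub score = 11
In-link 2: hub score = 10
In-link 3: hub score = 1
In-link 4: hub score = 15
Authority = 11 + 10 + 1 + 15 = 37

37


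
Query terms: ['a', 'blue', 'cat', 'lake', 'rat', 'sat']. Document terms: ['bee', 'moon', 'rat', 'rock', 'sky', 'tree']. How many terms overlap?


Query terms: ['a', 'blue', 'cat', 'lake', 'rat', 'sat']
Document terms: ['bee', 'moon', 'rat', 'rock', 'sky', 'tree']
Common terms: ['rat']
Overlap count = 1

1


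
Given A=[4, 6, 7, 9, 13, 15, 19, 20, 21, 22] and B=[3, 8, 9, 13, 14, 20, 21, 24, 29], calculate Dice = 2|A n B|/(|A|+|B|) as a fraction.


A intersect B = [9, 13, 20, 21]
|A intersect B| = 4
|A| = 10, |B| = 9
Dice = 2*4 / (10+9)
= 8 / 19 = 8/19

8/19


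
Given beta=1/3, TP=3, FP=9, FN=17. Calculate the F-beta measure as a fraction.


P = TP/(TP+FP) = 3/12 = 1/4
R = TP/(TP+FN) = 3/20 = 3/20
beta^2 = 1/3^2 = 1/9
(1 + beta^2) = 10/9
Numerator = (1+beta^2)*P*R = 1/24
Denominator = beta^2*P + R = 1/36 + 3/20 = 8/45
F_beta = 15/64

15/64


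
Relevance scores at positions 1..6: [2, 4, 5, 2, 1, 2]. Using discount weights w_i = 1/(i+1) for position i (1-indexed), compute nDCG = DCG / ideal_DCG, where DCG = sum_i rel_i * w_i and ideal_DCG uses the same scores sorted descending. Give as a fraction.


Position discount weights w_i = 1/(i+1) for i=1..6:
Weights = [1/2, 1/3, 1/4, 1/5, 1/6, 1/7]
Actual relevance: [2, 4, 5, 2, 1, 2]
DCG = 2/2 + 4/3 + 5/4 + 2/5 + 1/6 + 2/7 = 621/140
Ideal relevance (sorted desc): [5, 4, 2, 2, 2, 1]
Ideal DCG = 5/2 + 4/3 + 2/4 + 2/5 + 2/6 + 1/7 = 547/105
nDCG = DCG / ideal_DCG = 621/140 / 547/105 = 1863/2188

1863/2188


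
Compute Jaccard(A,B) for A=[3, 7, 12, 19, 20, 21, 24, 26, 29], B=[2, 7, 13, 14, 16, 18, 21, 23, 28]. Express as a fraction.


A intersect B = [7, 21]
|A intersect B| = 2
A union B = [2, 3, 7, 12, 13, 14, 16, 18, 19, 20, 21, 23, 24, 26, 28, 29]
|A union B| = 16
Jaccard = 2/16 = 1/8

1/8


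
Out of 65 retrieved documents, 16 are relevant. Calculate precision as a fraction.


Precision = relevant_retrieved / total_retrieved
= 16 / 65
= 16 / (16 + 49)
= 16/65

16/65


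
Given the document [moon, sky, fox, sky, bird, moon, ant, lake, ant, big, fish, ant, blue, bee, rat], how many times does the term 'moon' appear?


Document has 15 words
Scanning for 'moon':
Found at positions: [0, 5]
Count = 2

2


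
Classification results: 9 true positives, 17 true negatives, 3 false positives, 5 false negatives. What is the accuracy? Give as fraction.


Accuracy = (TP + TN) / (TP + TN + FP + FN)
TP + TN = 9 + 17 = 26
Total = 9 + 17 + 3 + 5 = 34
Accuracy = 26 / 34 = 13/17

13/17


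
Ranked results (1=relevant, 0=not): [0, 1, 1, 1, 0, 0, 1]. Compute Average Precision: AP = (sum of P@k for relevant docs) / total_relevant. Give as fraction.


Computing P@k for each relevant position:
Position 1: not relevant
Position 2: relevant, P@2 = 1/2 = 1/2
Position 3: relevant, P@3 = 2/3 = 2/3
Position 4: relevant, P@4 = 3/4 = 3/4
Position 5: not relevant
Position 6: not relevant
Position 7: relevant, P@7 = 4/7 = 4/7
Sum of P@k = 1/2 + 2/3 + 3/4 + 4/7 = 209/84
AP = 209/84 / 4 = 209/336

209/336


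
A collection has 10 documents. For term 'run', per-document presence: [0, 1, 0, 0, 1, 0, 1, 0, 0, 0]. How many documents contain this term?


Checking each document for 'run':
Doc 1: absent
Doc 2: present
Doc 3: absent
Doc 4: absent
Doc 5: present
Doc 6: absent
Doc 7: present
Doc 8: absent
Doc 9: absent
Doc 10: absent
df = sum of presences = 0 + 1 + 0 + 0 + 1 + 0 + 1 + 0 + 0 + 0 = 3

3


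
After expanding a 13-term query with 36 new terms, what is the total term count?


Original terms: 13
Expansion terms: 36
Total = 13 + 36 = 49

49


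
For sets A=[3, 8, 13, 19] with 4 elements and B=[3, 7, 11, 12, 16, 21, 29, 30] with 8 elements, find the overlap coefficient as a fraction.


A intersect B = [3]
|A intersect B| = 1
min(|A|, |B|) = min(4, 8) = 4
Overlap = 1 / 4 = 1/4

1/4


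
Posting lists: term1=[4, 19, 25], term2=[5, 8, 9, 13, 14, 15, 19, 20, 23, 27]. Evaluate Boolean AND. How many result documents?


Boolean AND: find intersection of posting lists
term1 docs: [4, 19, 25]
term2 docs: [5, 8, 9, 13, 14, 15, 19, 20, 23, 27]
Intersection: [19]
|intersection| = 1

1


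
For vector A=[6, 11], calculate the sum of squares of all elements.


|A|^2 = sum of squared components
A[0]^2 = 6^2 = 36
A[1]^2 = 11^2 = 121
Sum = 36 + 121 = 157

157


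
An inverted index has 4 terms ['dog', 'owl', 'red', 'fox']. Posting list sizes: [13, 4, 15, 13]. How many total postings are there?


Summing posting list sizes:
'dog': 13 postings
'owl': 4 postings
'red': 15 postings
'fox': 13 postings
Total = 13 + 4 + 15 + 13 = 45

45


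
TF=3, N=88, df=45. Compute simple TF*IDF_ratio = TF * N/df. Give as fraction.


TF * (N/df)
= 3 * (88/45)
= 3 * 88/45
= 88/15

88/15


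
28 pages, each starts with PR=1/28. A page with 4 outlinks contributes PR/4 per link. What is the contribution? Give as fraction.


Initial PR = 1/28 = 1/28
Outlinks = 4
Contribution per link = PR / outlinks
= 1/28 / 4
= 1/112

1/112


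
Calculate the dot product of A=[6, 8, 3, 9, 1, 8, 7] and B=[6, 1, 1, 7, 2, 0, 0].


Dot product = sum of element-wise products
A[0]*B[0] = 6*6 = 36
A[1]*B[1] = 8*1 = 8
A[2]*B[2] = 3*1 = 3
A[3]*B[3] = 9*7 = 63
A[4]*B[4] = 1*2 = 2
A[5]*B[5] = 8*0 = 0
A[6]*B[6] = 7*0 = 0
Sum = 36 + 8 + 3 + 63 + 2 + 0 + 0 = 112

112


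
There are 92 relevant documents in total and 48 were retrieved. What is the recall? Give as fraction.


Recall = retrieved_relevant / total_relevant
= 48 / 92
= 48 / (48 + 44)
= 12/23

12/23


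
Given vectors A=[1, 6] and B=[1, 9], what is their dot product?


Dot product = sum of element-wise products
A[0]*B[0] = 1*1 = 1
A[1]*B[1] = 6*9 = 54
Sum = 1 + 54 = 55

55


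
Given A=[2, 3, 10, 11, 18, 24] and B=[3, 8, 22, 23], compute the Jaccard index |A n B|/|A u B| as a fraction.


A intersect B = [3]
|A intersect B| = 1
A union B = [2, 3, 8, 10, 11, 18, 22, 23, 24]
|A union B| = 9
Jaccard = 1/9 = 1/9

1/9


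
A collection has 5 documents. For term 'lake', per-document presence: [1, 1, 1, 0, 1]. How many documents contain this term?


Checking each document for 'lake':
Doc 1: present
Doc 2: present
Doc 3: present
Doc 4: absent
Doc 5: present
df = sum of presences = 1 + 1 + 1 + 0 + 1 = 4

4


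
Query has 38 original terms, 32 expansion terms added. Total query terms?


Original terms: 38
Expansion terms: 32
Total = 38 + 32 = 70

70


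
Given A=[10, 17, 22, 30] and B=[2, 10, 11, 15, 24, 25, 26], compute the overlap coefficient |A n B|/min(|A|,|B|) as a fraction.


A intersect B = [10]
|A intersect B| = 1
min(|A|, |B|) = min(4, 7) = 4
Overlap = 1 / 4 = 1/4

1/4


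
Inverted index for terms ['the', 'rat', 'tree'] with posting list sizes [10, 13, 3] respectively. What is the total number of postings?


Summing posting list sizes:
'the': 10 postings
'rat': 13 postings
'tree': 3 postings
Total = 10 + 13 + 3 = 26

26


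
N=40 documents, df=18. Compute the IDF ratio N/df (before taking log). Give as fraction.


IDF ratio = N / df
= 40 / 18
= 20/9

20/9


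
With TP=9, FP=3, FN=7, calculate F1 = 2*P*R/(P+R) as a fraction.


F1 = 2 * P * R / (P + R)
P = TP/(TP+FP) = 9/12 = 3/4
R = TP/(TP+FN) = 9/16 = 9/16
2 * P * R = 2 * 3/4 * 9/16 = 27/32
P + R = 3/4 + 9/16 = 21/16
F1 = 27/32 / 21/16 = 9/14

9/14


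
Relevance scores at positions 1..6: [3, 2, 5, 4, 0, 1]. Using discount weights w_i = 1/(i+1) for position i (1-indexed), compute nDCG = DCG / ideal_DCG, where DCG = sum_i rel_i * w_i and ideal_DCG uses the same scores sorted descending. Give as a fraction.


Position discount weights w_i = 1/(i+1) for i=1..6:
Weights = [1/2, 1/3, 1/4, 1/5, 1/6, 1/7]
Actual relevance: [3, 2, 5, 4, 0, 1]
DCG = 3/2 + 2/3 + 5/4 + 4/5 + 0/6 + 1/7 = 1831/420
Ideal relevance (sorted desc): [5, 4, 3, 2, 1, 0]
Ideal DCG = 5/2 + 4/3 + 3/4 + 2/5 + 1/6 + 0/7 = 103/20
nDCG = DCG / ideal_DCG = 1831/420 / 103/20 = 1831/2163

1831/2163


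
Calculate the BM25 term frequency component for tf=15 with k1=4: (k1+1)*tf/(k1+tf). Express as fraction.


BM25 TF component = (k1+1)*tf / (k1+tf)
k1 = 4, tf = 15
Numerator = (4+1)*15 = 75
Denominator = 4 + 15 = 19
= 75/19 = 75/19

75/19


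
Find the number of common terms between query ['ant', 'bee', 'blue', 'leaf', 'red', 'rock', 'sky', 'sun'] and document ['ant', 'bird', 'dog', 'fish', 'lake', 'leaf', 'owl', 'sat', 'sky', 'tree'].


Query terms: ['ant', 'bee', 'blue', 'leaf', 'red', 'rock', 'sky', 'sun']
Document terms: ['ant', 'bird', 'dog', 'fish', 'lake', 'leaf', 'owl', 'sat', 'sky', 'tree']
Common terms: ['ant', 'leaf', 'sky']
Overlap count = 3

3


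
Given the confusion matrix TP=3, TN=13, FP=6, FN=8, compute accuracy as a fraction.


Accuracy = (TP + TN) / (TP + TN + FP + FN)
TP + TN = 3 + 13 = 16
Total = 3 + 13 + 6 + 8 = 30
Accuracy = 16 / 30 = 8/15

8/15


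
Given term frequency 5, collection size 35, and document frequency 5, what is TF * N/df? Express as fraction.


TF * (N/df)
= 5 * (35/5)
= 5 * 7
= 35

35


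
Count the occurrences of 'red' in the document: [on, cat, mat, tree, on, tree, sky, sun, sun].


Document has 9 words
Scanning for 'red':
Term not found in document
Count = 0

0


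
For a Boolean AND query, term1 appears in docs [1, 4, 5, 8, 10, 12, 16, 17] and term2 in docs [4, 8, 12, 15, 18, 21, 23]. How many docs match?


Boolean AND: find intersection of posting lists
term1 docs: [1, 4, 5, 8, 10, 12, 16, 17]
term2 docs: [4, 8, 12, 15, 18, 21, 23]
Intersection: [4, 8, 12]
|intersection| = 3

3


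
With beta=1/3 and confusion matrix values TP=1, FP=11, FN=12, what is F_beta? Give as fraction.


P = TP/(TP+FP) = 1/12 = 1/12
R = TP/(TP+FN) = 1/13 = 1/13
beta^2 = 1/3^2 = 1/9
(1 + beta^2) = 10/9
Numerator = (1+beta^2)*P*R = 5/702
Denominator = beta^2*P + R = 1/108 + 1/13 = 121/1404
F_beta = 10/121

10/121


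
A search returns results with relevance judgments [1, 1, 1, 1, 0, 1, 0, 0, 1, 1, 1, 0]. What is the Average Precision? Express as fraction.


Computing P@k for each relevant position:
Position 1: relevant, P@1 = 1/1 = 1
Position 2: relevant, P@2 = 2/2 = 1
Position 3: relevant, P@3 = 3/3 = 1
Position 4: relevant, P@4 = 4/4 = 1
Position 5: not relevant
Position 6: relevant, P@6 = 5/6 = 5/6
Position 7: not relevant
Position 8: not relevant
Position 9: relevant, P@9 = 6/9 = 2/3
Position 10: relevant, P@10 = 7/10 = 7/10
Position 11: relevant, P@11 = 8/11 = 8/11
Position 12: not relevant
Sum of P@k = 1 + 1 + 1 + 1 + 5/6 + 2/3 + 7/10 + 8/11 = 381/55
AP = 381/55 / 8 = 381/440

381/440


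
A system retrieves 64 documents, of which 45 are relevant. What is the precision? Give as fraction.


Precision = relevant_retrieved / total_retrieved
= 45 / 64
= 45 / (45 + 19)
= 45/64

45/64


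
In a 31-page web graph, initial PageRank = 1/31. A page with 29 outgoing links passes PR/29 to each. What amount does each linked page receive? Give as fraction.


Initial PR = 1/31 = 1/31
Outlinks = 29
Contribution per link = PR / outlinks
= 1/31 / 29
= 1/899

1/899


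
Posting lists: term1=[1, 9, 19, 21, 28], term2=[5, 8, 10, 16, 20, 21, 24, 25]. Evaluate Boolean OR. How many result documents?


Boolean OR: find union of posting lists
term1 docs: [1, 9, 19, 21, 28]
term2 docs: [5, 8, 10, 16, 20, 21, 24, 25]
Union: [1, 5, 8, 9, 10, 16, 19, 20, 21, 24, 25, 28]
|union| = 12

12


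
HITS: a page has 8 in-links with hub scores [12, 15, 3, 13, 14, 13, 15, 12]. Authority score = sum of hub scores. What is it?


Authority = sum of hub scores of in-linkers
In-link 1: hub score = 12
In-link 2: hub score = 15
In-link 3: hub score = 3
In-link 4: hub score = 13
In-link 5: hub score = 14
In-link 6: hub score = 13
In-link 7: hub score = 15
In-link 8: hub score = 12
Authority = 12 + 15 + 3 + 13 + 14 + 13 + 15 + 12 = 97

97


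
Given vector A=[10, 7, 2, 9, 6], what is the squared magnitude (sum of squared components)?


|A|^2 = sum of squared components
A[0]^2 = 10^2 = 100
A[1]^2 = 7^2 = 49
A[2]^2 = 2^2 = 4
A[3]^2 = 9^2 = 81
A[4]^2 = 6^2 = 36
Sum = 100 + 49 + 4 + 81 + 36 = 270

270


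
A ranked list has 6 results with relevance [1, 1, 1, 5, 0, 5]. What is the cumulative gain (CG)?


Cumulative Gain = sum of relevance scores
Position 1: rel=1, running sum=1
Position 2: rel=1, running sum=2
Position 3: rel=1, running sum=3
Position 4: rel=5, running sum=8
Position 5: rel=0, running sum=8
Position 6: rel=5, running sum=13
CG = 13

13


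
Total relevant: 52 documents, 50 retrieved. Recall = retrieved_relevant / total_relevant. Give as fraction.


Recall = retrieved_relevant / total_relevant
= 50 / 52
= 50 / (50 + 2)
= 25/26

25/26


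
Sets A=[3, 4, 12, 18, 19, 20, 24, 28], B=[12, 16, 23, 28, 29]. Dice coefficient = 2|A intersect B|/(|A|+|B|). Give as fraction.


A intersect B = [12, 28]
|A intersect B| = 2
|A| = 8, |B| = 5
Dice = 2*2 / (8+5)
= 4 / 13 = 4/13

4/13


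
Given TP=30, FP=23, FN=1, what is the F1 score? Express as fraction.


F1 = 2 * P * R / (P + R)
P = TP/(TP+FP) = 30/53 = 30/53
R = TP/(TP+FN) = 30/31 = 30/31
2 * P * R = 2 * 30/53 * 30/31 = 1800/1643
P + R = 30/53 + 30/31 = 2520/1643
F1 = 1800/1643 / 2520/1643 = 5/7

5/7


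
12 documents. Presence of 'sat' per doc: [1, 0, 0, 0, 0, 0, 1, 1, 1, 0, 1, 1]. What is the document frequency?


Checking each document for 'sat':
Doc 1: present
Doc 2: absent
Doc 3: absent
Doc 4: absent
Doc 5: absent
Doc 6: absent
Doc 7: present
Doc 8: present
Doc 9: present
Doc 10: absent
Doc 11: present
Doc 12: present
df = sum of presences = 1 + 0 + 0 + 0 + 0 + 0 + 1 + 1 + 1 + 0 + 1 + 1 = 6

6


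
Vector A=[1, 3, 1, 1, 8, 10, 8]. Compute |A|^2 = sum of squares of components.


|A|^2 = sum of squared components
A[0]^2 = 1^2 = 1
A[1]^2 = 3^2 = 9
A[2]^2 = 1^2 = 1
A[3]^2 = 1^2 = 1
A[4]^2 = 8^2 = 64
A[5]^2 = 10^2 = 100
A[6]^2 = 8^2 = 64
Sum = 1 + 9 + 1 + 1 + 64 + 100 + 64 = 240

240


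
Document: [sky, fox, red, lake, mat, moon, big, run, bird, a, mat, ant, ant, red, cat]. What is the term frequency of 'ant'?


Document has 15 words
Scanning for 'ant':
Found at positions: [11, 12]
Count = 2

2


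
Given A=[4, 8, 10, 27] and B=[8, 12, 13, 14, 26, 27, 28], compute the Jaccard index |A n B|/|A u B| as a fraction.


A intersect B = [8, 27]
|A intersect B| = 2
A union B = [4, 8, 10, 12, 13, 14, 26, 27, 28]
|A union B| = 9
Jaccard = 2/9 = 2/9

2/9


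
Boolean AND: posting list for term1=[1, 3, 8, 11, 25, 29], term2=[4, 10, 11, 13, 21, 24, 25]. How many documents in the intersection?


Boolean AND: find intersection of posting lists
term1 docs: [1, 3, 8, 11, 25, 29]
term2 docs: [4, 10, 11, 13, 21, 24, 25]
Intersection: [11, 25]
|intersection| = 2

2


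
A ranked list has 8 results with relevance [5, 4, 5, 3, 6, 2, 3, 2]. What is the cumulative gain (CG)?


Cumulative Gain = sum of relevance scores
Position 1: rel=5, running sum=5
Position 2: rel=4, running sum=9
Position 3: rel=5, running sum=14
Position 4: rel=3, running sum=17
Position 5: rel=6, running sum=23
Position 6: rel=2, running sum=25
Position 7: rel=3, running sum=28
Position 8: rel=2, running sum=30
CG = 30

30


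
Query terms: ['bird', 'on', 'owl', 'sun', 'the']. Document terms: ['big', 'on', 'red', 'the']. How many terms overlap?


Query terms: ['bird', 'on', 'owl', 'sun', 'the']
Document terms: ['big', 'on', 'red', 'the']
Common terms: ['on', 'the']
Overlap count = 2

2


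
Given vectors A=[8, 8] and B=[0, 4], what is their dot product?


Dot product = sum of element-wise products
A[0]*B[0] = 8*0 = 0
A[1]*B[1] = 8*4 = 32
Sum = 0 + 32 = 32

32


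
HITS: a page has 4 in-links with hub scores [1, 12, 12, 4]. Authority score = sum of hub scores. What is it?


Authority = sum of hub scores of in-linkers
In-link 1: hub score = 1
In-link 2: hub score = 12
In-link 3: hub score = 12
In-link 4: hub score = 4
Authority = 1 + 12 + 12 + 4 = 29

29


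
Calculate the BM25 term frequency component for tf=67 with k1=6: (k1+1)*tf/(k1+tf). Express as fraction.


BM25 TF component = (k1+1)*tf / (k1+tf)
k1 = 6, tf = 67
Numerator = (6+1)*67 = 469
Denominator = 6 + 67 = 73
= 469/73 = 469/73

469/73


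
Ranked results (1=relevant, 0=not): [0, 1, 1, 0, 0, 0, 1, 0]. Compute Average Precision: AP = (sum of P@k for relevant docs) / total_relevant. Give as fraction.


Computing P@k for each relevant position:
Position 1: not relevant
Position 2: relevant, P@2 = 1/2 = 1/2
Position 3: relevant, P@3 = 2/3 = 2/3
Position 4: not relevant
Position 5: not relevant
Position 6: not relevant
Position 7: relevant, P@7 = 3/7 = 3/7
Position 8: not relevant
Sum of P@k = 1/2 + 2/3 + 3/7 = 67/42
AP = 67/42 / 3 = 67/126

67/126


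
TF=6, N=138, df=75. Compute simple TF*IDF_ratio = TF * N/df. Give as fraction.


TF * (N/df)
= 6 * (138/75)
= 6 * 46/25
= 276/25

276/25


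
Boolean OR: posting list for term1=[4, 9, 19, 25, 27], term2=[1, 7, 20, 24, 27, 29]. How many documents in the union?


Boolean OR: find union of posting lists
term1 docs: [4, 9, 19, 25, 27]
term2 docs: [1, 7, 20, 24, 27, 29]
Union: [1, 4, 7, 9, 19, 20, 24, 25, 27, 29]
|union| = 10

10


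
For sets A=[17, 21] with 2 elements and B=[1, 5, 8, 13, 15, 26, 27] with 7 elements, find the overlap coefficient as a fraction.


A intersect B = []
|A intersect B| = 0
min(|A|, |B|) = min(2, 7) = 2
Overlap = 0 / 2 = 0

0


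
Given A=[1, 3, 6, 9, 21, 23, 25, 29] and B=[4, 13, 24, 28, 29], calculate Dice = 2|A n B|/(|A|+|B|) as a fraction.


A intersect B = [29]
|A intersect B| = 1
|A| = 8, |B| = 5
Dice = 2*1 / (8+5)
= 2 / 13 = 2/13

2/13


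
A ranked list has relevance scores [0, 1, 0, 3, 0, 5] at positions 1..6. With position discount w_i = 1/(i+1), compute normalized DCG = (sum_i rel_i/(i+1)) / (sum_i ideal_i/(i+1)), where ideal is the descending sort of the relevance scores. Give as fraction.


Position discount weights w_i = 1/(i+1) for i=1..6:
Weights = [1/2, 1/3, 1/4, 1/5, 1/6, 1/7]
Actual relevance: [0, 1, 0, 3, 0, 5]
DCG = 0/2 + 1/3 + 0/4 + 3/5 + 0/6 + 5/7 = 173/105
Ideal relevance (sorted desc): [5, 3, 1, 0, 0, 0]
Ideal DCG = 5/2 + 3/3 + 1/4 + 0/5 + 0/6 + 0/7 = 15/4
nDCG = DCG / ideal_DCG = 173/105 / 15/4 = 692/1575

692/1575


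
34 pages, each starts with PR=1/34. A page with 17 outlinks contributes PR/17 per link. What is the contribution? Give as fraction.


Initial PR = 1/34 = 1/34
Outlinks = 17
Contribution per link = PR / outlinks
= 1/34 / 17
= 1/578

1/578


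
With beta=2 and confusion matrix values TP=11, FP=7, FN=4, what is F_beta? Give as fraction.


P = TP/(TP+FP) = 11/18 = 11/18
R = TP/(TP+FN) = 11/15 = 11/15
beta^2 = 2^2 = 4
(1 + beta^2) = 5
Numerator = (1+beta^2)*P*R = 121/54
Denominator = beta^2*P + R = 22/9 + 11/15 = 143/45
F_beta = 55/78

55/78


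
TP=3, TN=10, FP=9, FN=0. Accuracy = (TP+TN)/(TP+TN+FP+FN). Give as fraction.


Accuracy = (TP + TN) / (TP + TN + FP + FN)
TP + TN = 3 + 10 = 13
Total = 3 + 10 + 9 + 0 = 22
Accuracy = 13 / 22 = 13/22

13/22


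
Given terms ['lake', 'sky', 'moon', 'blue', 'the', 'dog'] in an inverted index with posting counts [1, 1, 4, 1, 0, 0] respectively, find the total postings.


Summing posting list sizes:
'lake': 1 postings
'sky': 1 postings
'moon': 4 postings
'blue': 1 postings
'the': 0 postings
'dog': 0 postings
Total = 1 + 1 + 4 + 1 + 0 + 0 = 7

7


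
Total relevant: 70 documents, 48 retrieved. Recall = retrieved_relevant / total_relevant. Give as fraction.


Recall = retrieved_relevant / total_relevant
= 48 / 70
= 48 / (48 + 22)
= 24/35

24/35


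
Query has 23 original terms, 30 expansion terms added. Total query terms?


Original terms: 23
Expansion terms: 30
Total = 23 + 30 = 53

53


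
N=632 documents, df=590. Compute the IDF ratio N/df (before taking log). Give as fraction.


IDF ratio = N / df
= 632 / 590
= 316/295

316/295


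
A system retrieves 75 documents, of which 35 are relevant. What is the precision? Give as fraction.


Precision = relevant_retrieved / total_retrieved
= 35 / 75
= 35 / (35 + 40)
= 7/15

7/15


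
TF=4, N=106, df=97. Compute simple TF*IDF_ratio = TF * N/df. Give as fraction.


TF * (N/df)
= 4 * (106/97)
= 4 * 106/97
= 424/97

424/97


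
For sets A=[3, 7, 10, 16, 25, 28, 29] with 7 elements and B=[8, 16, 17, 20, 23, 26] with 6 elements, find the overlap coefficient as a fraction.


A intersect B = [16]
|A intersect B| = 1
min(|A|, |B|) = min(7, 6) = 6
Overlap = 1 / 6 = 1/6

1/6


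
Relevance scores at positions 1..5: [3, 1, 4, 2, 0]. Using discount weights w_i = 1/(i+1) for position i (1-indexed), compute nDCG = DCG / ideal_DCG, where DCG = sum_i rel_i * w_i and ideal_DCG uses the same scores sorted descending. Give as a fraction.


Position discount weights w_i = 1/(i+1) for i=1..5:
Weights = [1/2, 1/3, 1/4, 1/5, 1/6]
Actual relevance: [3, 1, 4, 2, 0]
DCG = 3/2 + 1/3 + 4/4 + 2/5 + 0/6 = 97/30
Ideal relevance (sorted desc): [4, 3, 2, 1, 0]
Ideal DCG = 4/2 + 3/3 + 2/4 + 1/5 + 0/6 = 37/10
nDCG = DCG / ideal_DCG = 97/30 / 37/10 = 97/111

97/111


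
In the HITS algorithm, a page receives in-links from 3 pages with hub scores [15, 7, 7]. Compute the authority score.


Authority = sum of hub scores of in-linkers
In-link 1: hub score = 15
In-link 2: hub score = 7
In-link 3: hub score = 7
Authority = 15 + 7 + 7 = 29

29


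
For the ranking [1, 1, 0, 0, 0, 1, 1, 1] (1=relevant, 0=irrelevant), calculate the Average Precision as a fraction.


Computing P@k for each relevant position:
Position 1: relevant, P@1 = 1/1 = 1
Position 2: relevant, P@2 = 2/2 = 1
Position 3: not relevant
Position 4: not relevant
Position 5: not relevant
Position 6: relevant, P@6 = 3/6 = 1/2
Position 7: relevant, P@7 = 4/7 = 4/7
Position 8: relevant, P@8 = 5/8 = 5/8
Sum of P@k = 1 + 1 + 1/2 + 4/7 + 5/8 = 207/56
AP = 207/56 / 5 = 207/280

207/280


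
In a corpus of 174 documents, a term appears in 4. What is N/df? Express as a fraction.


IDF ratio = N / df
= 174 / 4
= 87/2

87/2
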